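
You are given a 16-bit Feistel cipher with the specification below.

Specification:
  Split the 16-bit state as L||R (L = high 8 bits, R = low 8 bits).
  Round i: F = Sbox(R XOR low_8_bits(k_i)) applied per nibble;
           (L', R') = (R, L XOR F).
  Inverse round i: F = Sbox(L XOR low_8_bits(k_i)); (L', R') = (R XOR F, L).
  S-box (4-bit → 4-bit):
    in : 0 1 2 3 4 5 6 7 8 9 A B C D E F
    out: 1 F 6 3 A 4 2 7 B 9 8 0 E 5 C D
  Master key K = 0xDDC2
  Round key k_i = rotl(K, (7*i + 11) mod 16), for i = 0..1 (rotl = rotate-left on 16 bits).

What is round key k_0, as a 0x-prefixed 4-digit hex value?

0x16EE

K = 0xDDC2
k_0 = rotl(K, (7*0+11) mod 16) = rotl(K, 11) = 0x16EE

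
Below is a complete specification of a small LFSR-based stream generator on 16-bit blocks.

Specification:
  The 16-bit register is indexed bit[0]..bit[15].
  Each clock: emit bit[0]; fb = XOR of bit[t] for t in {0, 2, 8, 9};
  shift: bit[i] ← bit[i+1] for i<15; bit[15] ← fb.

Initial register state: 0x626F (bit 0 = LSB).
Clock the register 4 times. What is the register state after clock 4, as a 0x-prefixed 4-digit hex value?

0x7626

reg_0 = 0x626F
clock 1: out=1, reg = 0xB137
clock 2: out=1, reg = 0xD89B
clock 3: out=1, reg = 0xEC4D
clock 4: out=1, reg = 0x7626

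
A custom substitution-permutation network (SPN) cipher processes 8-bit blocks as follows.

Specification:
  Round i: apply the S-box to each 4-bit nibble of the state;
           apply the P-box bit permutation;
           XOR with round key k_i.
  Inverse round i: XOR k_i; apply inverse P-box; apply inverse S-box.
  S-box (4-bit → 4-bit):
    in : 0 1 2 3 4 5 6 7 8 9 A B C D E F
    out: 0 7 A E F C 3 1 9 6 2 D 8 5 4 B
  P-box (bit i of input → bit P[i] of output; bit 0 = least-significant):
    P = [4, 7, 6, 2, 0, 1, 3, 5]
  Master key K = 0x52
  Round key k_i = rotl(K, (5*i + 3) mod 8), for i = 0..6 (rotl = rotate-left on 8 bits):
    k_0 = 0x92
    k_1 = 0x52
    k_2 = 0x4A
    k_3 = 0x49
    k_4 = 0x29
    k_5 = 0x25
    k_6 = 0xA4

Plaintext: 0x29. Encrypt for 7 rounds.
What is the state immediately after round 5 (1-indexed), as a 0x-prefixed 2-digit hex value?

s_0 = plaintext = 0x29
s_1 = Round(s_0, k_0) = 0x70
s_2 = Round(s_1, k_1) = 0x53
s_3 = Round(s_2, k_2) = 0xA6
s_4 = Round(s_3, k_3) = 0xDB
s_5 = Round(s_4, k_4) = 0x74
s_6 = Round(s_5, k_5) = 0xF0
s_7 = Round(s_6, k_6) = 0x87

0x74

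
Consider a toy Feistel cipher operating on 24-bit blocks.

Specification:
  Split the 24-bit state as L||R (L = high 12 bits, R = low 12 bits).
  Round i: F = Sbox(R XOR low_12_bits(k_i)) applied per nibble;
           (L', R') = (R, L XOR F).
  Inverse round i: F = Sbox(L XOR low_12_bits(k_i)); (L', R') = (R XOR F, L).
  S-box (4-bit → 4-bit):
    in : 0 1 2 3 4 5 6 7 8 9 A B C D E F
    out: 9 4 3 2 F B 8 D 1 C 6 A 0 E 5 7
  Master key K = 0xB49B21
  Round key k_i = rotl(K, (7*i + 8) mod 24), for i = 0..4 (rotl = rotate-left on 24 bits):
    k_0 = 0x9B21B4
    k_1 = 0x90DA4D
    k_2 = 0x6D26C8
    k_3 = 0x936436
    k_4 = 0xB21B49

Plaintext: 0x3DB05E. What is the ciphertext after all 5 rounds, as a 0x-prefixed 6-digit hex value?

s_0 = plaintext = 0x3DB05E
s_1 = Round(s_0, k_0) = 0x05E78D
s_2 = Round(s_1, k_1) = 0x78DE57
s_3 = Round(s_2, k_2) = 0xE5764A
s_4 = Round(s_3, k_3) = 0x64AD87
s_5 = Round(s_4, k_4) = 0xD87E4F

0xD87E4F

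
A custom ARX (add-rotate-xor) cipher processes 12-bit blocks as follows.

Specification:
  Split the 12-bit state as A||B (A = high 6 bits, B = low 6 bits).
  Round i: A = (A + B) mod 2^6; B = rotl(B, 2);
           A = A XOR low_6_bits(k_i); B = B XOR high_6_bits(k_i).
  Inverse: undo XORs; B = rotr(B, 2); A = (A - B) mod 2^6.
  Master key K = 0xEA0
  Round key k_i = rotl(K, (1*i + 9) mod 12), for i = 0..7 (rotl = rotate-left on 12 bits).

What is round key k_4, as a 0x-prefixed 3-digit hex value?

K = 0xEA0
k_0 = rotl(K, (1*0+9) mod 12) = rotl(K, 9) = 0x1D4
k_1 = rotl(K, (1*1+9) mod 12) = rotl(K, 10) = 0x3A8
k_2 = rotl(K, (1*2+9) mod 12) = rotl(K, 11) = 0x750
k_3 = rotl(K, (1*3+9) mod 12) = rotl(K, 0) = 0xEA0
k_4 = rotl(K, (1*4+9) mod 12) = rotl(K, 1) = 0xD41

0xD41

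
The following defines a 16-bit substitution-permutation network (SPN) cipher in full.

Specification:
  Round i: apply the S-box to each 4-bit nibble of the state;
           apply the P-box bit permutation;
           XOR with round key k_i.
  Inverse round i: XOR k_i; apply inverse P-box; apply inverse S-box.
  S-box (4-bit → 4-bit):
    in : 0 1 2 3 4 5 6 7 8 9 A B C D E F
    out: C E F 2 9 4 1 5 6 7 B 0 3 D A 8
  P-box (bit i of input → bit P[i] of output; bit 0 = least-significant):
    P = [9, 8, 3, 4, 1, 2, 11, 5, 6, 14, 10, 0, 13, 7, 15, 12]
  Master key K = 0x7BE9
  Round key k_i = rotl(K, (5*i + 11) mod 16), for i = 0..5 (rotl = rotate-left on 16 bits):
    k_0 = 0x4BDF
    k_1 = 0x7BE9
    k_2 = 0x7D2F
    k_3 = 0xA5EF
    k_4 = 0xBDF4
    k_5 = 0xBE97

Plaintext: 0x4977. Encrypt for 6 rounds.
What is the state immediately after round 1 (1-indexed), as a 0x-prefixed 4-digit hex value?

0x3595

s_0 = plaintext = 0x4977
s_1 = Round(s_0, k_0) = 0x3595
s_2 = Round(s_1, k_1) = 0x7767
s_3 = Round(s_2, k_2) = 0xDB65
s_4 = Round(s_3, k_3) = 0x15E5
s_5 = Round(s_4, k_4) = 0x2958
s_6 = Round(s_5, k_5) = 0x435F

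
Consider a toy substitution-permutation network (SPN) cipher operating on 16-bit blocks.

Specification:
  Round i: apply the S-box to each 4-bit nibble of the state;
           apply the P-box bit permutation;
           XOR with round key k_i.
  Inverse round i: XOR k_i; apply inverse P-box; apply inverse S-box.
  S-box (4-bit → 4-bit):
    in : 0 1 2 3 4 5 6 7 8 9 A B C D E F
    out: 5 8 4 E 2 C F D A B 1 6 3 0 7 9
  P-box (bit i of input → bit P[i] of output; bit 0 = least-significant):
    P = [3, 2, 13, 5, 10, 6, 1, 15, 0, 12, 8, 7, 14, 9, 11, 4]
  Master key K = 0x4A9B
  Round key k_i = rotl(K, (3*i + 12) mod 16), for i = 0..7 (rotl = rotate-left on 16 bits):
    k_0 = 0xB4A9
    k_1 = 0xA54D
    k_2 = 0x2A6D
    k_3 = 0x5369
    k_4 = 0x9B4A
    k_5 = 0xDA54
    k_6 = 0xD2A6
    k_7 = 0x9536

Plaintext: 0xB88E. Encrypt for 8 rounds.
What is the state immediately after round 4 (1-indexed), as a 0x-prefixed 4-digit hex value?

0xF65D

s_0 = plaintext = 0xB88E
s_1 = Round(s_0, k_0) = 0x0E65
s_2 = Round(s_1, k_1) = 0x582E
s_3 = Round(s_2, k_2) = 0x12F3
s_4 = Round(s_3, k_3) = 0xF65D
s_5 = Round(s_4, k_4) = 0x4AD9
s_6 = Round(s_5, k_5) = 0xD879
s_7 = Round(s_6, k_6) = 0x4608
s_8 = Round(s_7, k_7) = 0x8291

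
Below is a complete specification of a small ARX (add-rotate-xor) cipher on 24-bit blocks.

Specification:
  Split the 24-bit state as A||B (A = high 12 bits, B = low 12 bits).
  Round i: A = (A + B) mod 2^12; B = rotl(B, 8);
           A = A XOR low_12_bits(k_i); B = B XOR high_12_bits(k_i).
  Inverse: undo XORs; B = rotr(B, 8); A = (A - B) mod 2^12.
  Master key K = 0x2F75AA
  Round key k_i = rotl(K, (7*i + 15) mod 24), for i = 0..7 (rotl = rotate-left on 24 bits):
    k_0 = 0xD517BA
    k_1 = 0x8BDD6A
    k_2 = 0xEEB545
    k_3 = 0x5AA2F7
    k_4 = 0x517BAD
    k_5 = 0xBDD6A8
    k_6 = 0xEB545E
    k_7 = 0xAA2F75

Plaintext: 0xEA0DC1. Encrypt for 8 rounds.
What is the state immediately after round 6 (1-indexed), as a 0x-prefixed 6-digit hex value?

0x9A5D95

s_0 = plaintext = 0xEA0DC1
s_1 = Round(s_0, k_0) = 0xBDBC8D
s_2 = Round(s_1, k_1) = 0x502575
s_3 = Round(s_2, k_2) = 0xF32BBC
s_4 = Round(s_3, k_3) = 0x819911
s_5 = Round(s_4, k_4) = 0xA87486
s_6 = Round(s_5, k_5) = 0x9A5D95
s_7 = Round(s_6, k_6) = 0x364B6C
s_8 = Round(s_7, k_7) = 0x1A5614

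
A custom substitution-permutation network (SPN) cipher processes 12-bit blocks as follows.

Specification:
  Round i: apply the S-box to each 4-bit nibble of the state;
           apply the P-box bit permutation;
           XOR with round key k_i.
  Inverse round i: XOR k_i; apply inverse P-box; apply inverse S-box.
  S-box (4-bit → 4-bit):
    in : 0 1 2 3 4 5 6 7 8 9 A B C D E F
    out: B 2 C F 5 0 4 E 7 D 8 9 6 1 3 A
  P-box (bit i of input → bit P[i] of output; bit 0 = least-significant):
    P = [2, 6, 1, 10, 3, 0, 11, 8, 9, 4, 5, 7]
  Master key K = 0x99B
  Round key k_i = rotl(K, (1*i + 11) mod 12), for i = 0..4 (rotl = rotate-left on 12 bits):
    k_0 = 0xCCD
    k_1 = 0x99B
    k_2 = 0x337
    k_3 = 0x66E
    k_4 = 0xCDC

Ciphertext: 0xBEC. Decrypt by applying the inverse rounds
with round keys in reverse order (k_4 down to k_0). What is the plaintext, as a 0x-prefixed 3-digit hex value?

s_0 = ciphertext = 0xBEC
s_1 = InvRound(s_0, k_4) = 0x8AA
s_2 = InvRound(s_1, k_3) = 0xB60
s_3 = InvRound(s_2, k_2) = 0x1C8
s_4 = InvRound(s_3, k_1) = 0x1CC
s_5 = InvRound(s_4, k_0) = 0x57A

0x57A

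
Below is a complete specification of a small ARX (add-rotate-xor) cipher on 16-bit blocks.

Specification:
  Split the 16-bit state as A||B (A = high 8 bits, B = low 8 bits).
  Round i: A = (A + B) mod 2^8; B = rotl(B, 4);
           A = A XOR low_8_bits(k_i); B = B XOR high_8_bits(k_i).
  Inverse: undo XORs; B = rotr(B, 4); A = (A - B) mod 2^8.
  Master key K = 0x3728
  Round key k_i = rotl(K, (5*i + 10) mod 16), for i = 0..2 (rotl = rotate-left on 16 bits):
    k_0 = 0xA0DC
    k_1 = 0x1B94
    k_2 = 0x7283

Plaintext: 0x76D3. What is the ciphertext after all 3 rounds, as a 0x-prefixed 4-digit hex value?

s_0 = plaintext = 0x76D3
s_1 = Round(s_0, k_0) = 0x959D
s_2 = Round(s_1, k_1) = 0xA6C2
s_3 = Round(s_2, k_2) = 0xEB5E

0xEB5E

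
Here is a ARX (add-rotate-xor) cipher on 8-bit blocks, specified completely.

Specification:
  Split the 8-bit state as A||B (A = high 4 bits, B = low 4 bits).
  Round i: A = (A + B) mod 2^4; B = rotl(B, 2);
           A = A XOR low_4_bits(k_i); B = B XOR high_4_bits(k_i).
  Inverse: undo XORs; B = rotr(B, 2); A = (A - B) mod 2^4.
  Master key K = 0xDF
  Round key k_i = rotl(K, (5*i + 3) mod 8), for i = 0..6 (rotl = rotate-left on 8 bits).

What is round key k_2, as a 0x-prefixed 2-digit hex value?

0xFB

K = 0xDF
k_0 = rotl(K, (5*0+3) mod 8) = rotl(K, 3) = 0xFE
k_1 = rotl(K, (5*1+3) mod 8) = rotl(K, 0) = 0xDF
k_2 = rotl(K, (5*2+3) mod 8) = rotl(K, 5) = 0xFB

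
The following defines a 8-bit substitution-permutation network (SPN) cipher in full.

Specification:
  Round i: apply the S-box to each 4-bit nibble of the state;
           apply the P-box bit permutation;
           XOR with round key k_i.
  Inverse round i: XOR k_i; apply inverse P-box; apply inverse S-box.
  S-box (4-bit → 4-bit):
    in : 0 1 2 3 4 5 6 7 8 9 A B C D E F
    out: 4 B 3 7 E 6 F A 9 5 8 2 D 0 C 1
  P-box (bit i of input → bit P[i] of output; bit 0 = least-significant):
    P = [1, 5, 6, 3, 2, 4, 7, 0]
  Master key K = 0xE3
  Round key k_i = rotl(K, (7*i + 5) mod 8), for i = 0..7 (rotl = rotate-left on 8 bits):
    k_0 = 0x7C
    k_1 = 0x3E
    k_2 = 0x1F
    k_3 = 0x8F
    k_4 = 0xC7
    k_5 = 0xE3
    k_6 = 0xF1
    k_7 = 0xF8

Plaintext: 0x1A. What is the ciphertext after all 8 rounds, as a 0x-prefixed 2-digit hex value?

s_0 = plaintext = 0x1A
s_1 = Round(s_0, k_0) = 0x61
s_2 = Round(s_1, k_1) = 0x81
s_3 = Round(s_2, k_2) = 0x30
s_4 = Round(s_3, k_3) = 0x5B
s_5 = Round(s_4, k_4) = 0x77
s_6 = Round(s_5, k_5) = 0xDA
s_7 = Round(s_6, k_6) = 0xF9
s_8 = Round(s_7, k_7) = 0xBE

0xBE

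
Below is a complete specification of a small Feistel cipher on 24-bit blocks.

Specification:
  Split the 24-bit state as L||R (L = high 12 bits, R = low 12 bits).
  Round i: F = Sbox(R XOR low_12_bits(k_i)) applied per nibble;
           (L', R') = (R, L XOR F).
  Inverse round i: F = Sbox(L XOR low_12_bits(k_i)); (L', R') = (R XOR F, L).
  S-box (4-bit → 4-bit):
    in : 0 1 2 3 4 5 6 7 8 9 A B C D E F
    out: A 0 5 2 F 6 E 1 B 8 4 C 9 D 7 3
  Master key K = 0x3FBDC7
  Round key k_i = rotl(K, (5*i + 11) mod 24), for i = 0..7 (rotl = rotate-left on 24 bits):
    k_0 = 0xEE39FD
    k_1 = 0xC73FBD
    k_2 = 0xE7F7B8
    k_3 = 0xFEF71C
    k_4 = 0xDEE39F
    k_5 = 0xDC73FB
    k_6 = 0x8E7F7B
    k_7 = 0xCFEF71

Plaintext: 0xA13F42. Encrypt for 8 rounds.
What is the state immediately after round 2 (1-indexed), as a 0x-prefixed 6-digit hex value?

s_0 = plaintext = 0xA13F42
s_1 = Round(s_0, k_0) = 0xF424D0
s_2 = Round(s_1, k_1) = 0x4D03AF
s_3 = Round(s_2, k_2) = 0x3AFBD1
s_4 = Round(s_3, k_3) = 0xBD1A32
s_5 = Round(s_4, k_4) = 0xA3239C
s_6 = Round(s_5, k_5) = 0x39C0D3
s_7 = Round(s_6, k_6) = 0x0D30D7
s_8 = Round(s_7, k_7) = 0x0D739D

0x4D03AF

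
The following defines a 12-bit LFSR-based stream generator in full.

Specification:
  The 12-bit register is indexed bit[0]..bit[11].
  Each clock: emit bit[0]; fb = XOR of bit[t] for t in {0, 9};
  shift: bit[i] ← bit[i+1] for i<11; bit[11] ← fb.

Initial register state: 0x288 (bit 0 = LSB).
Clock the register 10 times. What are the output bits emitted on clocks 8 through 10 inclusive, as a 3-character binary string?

reg_0 = 0x288
clock 1: out=0, reg = 0x944
clock 2: out=0, reg = 0x4A2
clock 3: out=0, reg = 0x251
clock 4: out=1, reg = 0x128
clock 5: out=0, reg = 0x094
clock 6: out=0, reg = 0x04A
clock 7: out=0, reg = 0x025
clock 8: out=1, reg = 0x812
clock 9: out=0, reg = 0x409
clock 10: out=1, reg = 0xA04

101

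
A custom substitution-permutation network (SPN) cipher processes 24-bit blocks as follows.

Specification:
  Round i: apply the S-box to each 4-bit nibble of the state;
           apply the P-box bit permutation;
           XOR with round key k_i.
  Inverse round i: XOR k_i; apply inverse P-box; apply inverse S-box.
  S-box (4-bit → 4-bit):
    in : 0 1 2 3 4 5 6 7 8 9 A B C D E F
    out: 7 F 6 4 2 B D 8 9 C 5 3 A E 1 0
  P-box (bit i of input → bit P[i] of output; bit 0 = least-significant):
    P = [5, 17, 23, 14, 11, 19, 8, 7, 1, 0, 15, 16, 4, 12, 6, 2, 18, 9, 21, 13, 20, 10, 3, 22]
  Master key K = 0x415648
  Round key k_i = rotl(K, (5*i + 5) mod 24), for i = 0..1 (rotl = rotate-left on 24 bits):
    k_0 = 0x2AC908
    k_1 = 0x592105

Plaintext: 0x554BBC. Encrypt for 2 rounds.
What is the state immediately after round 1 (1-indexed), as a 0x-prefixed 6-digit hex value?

0x74B70B

s_0 = plaintext = 0x554BBC
s_1 = Round(s_0, k_0) = 0x74B70B
s_2 = Round(s_1, k_1) = 0x123A35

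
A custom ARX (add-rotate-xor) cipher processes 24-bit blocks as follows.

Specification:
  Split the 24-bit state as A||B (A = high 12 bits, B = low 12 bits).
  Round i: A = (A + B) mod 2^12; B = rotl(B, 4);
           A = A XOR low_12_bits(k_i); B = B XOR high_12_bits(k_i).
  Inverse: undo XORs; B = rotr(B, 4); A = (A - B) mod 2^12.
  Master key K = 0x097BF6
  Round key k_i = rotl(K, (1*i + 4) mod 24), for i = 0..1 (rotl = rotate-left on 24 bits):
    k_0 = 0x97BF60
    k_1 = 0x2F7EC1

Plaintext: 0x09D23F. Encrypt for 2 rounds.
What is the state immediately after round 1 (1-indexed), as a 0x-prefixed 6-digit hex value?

0xDBCA89

s_0 = plaintext = 0x09D23F
s_1 = Round(s_0, k_0) = 0xDBCA89
s_2 = Round(s_1, k_1) = 0x684A6D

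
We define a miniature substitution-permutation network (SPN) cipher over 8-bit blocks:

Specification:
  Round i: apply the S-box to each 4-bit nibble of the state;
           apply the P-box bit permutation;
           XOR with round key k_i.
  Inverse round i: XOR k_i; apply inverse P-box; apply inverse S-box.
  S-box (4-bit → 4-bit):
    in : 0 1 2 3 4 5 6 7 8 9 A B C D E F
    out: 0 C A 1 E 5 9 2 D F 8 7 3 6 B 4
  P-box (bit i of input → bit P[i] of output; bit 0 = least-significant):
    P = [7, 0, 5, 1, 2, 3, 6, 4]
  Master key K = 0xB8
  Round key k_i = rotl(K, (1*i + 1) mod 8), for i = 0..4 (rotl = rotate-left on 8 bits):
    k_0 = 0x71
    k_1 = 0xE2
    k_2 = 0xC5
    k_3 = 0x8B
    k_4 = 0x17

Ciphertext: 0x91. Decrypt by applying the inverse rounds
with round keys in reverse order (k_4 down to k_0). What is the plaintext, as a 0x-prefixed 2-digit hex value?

s_0 = ciphertext = 0x91
s_1 = InvRound(s_0, k_4) = 0x36
s_2 = InvRound(s_1, k_3) = 0xEB
s_3 = InvRound(s_2, k_2) = 0xC1
s_4 = InvRound(s_3, k_1) = 0x04
s_5 = InvRound(s_4, k_0) = 0x8D

0x8D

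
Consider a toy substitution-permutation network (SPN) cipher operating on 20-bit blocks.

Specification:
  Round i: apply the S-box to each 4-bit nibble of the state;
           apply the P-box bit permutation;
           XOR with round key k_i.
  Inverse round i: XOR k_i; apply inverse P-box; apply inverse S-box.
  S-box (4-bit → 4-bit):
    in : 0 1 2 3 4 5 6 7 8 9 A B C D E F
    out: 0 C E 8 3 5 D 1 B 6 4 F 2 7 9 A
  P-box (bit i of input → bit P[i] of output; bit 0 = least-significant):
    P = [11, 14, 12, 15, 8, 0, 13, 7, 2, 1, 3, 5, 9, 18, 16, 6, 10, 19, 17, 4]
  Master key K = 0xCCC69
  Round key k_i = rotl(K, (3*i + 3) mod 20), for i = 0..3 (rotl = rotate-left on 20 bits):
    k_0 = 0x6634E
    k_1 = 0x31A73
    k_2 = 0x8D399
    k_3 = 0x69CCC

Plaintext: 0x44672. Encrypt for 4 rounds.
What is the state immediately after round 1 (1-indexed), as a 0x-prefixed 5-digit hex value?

s_0 = plaintext = 0x44672
s_1 = Round(s_0, k_0) = 0xAB462
s_2 = Round(s_1, k_1) = 0x4E9B5
s_3 = Round(s_2, k_2) = 0x0EC52
s_4 = Round(s_3, k_3) = 0x66F8E

0xAB462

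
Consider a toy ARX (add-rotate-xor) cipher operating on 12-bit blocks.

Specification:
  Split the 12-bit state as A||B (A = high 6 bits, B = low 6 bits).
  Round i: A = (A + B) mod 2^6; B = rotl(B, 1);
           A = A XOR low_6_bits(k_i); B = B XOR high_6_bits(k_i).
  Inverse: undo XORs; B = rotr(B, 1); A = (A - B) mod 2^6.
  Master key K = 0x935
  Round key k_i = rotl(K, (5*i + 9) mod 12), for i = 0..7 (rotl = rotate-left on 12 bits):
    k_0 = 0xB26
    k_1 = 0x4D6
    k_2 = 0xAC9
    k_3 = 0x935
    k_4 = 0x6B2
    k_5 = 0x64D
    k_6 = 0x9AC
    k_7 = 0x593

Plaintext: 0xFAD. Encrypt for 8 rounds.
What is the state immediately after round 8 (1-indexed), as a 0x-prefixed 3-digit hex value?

s_0 = plaintext = 0xFAD
s_1 = Round(s_0, k_0) = 0x377
s_2 = Round(s_1, k_1) = 0x4BC
s_3 = Round(s_2, k_2) = 0x1D2
s_4 = Round(s_3, k_3) = 0xB00
s_5 = Round(s_4, k_4) = 0x79A
s_6 = Round(s_5, k_5) = 0xD6D
s_7 = Round(s_6, k_6) = 0x3BD
s_8 = Round(s_7, k_7) = 0x62D

0x62D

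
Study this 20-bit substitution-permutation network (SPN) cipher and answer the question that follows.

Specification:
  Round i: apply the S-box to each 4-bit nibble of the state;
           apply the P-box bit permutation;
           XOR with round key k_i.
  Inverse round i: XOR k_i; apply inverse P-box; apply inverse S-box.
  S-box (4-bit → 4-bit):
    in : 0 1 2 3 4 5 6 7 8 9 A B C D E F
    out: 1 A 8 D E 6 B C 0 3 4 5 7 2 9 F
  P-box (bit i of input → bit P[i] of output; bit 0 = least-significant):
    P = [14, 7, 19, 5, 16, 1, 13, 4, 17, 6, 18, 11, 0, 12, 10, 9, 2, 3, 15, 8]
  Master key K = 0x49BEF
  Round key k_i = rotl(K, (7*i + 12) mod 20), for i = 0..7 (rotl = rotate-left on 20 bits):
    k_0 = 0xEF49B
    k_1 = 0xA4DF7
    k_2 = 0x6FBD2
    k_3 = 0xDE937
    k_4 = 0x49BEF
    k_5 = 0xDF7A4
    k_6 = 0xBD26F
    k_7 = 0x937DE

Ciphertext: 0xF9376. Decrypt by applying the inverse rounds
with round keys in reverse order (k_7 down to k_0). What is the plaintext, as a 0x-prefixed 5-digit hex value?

s_0 = ciphertext = 0xF9376
s_1 = InvRound(s_0, k_7) = 0x5ABA1
s_2 = InvRound(s_1, k_6) = 0x6DF5C
s_3 = InvRound(s_2, k_5) = 0xD8634
s_4 = InvRound(s_3, k_4) = 0x1C165
s_5 = InvRound(s_4, k_3) = 0x8844A
s_6 = InvRound(s_5, k_2) = 0x1437C
s_7 = InvRound(s_6, k_1) = 0xD3E95
s_8 = InvRound(s_7, k_0) = 0xC2E90

0xC2E90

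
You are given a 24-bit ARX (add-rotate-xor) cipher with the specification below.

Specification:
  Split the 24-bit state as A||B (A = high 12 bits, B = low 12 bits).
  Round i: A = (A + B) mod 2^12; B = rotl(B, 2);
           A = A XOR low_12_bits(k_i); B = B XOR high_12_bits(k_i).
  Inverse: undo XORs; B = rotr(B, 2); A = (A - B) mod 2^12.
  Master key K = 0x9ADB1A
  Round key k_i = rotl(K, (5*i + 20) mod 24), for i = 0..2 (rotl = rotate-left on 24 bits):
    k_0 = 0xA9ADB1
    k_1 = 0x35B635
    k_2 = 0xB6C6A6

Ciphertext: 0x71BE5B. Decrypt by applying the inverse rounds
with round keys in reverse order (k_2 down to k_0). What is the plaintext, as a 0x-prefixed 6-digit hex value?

0xF2AC47

s_0 = ciphertext = 0x71BE5B
s_1 = InvRound(s_0, k_2) = 0x470D4D
s_2 = InvRound(s_1, k_1) = 0x6C0B85
s_3 = InvRound(s_2, k_0) = 0xF2AC47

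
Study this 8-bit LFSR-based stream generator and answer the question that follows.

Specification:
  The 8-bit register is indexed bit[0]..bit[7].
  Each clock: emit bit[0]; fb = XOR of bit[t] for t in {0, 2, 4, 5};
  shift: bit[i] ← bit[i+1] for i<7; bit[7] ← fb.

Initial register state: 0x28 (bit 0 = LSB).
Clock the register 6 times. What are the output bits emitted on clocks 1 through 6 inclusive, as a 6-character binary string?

000101

reg_0 = 0x28
clock 1: out=0, reg = 0x94
clock 2: out=0, reg = 0x4A
clock 3: out=0, reg = 0x25
clock 4: out=1, reg = 0x92
clock 5: out=0, reg = 0xC9
clock 6: out=1, reg = 0xE4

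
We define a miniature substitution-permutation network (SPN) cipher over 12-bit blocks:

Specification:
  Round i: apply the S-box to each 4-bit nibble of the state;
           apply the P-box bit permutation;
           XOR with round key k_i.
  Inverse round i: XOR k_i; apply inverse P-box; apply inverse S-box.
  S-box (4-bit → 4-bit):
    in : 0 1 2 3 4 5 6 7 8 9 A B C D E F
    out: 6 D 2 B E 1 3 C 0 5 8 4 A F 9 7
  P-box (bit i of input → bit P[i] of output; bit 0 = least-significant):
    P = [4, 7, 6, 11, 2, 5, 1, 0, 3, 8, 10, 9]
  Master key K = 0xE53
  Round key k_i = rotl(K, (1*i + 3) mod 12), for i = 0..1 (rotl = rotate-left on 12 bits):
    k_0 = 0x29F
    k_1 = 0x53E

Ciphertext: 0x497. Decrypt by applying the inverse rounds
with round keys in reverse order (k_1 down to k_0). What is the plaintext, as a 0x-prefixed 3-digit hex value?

s_0 = ciphertext = 0x497
s_1 = InvRound(s_0, k_1) = 0x6C2
s_2 = InvRound(s_1, k_0) = 0x9E9

0x9E9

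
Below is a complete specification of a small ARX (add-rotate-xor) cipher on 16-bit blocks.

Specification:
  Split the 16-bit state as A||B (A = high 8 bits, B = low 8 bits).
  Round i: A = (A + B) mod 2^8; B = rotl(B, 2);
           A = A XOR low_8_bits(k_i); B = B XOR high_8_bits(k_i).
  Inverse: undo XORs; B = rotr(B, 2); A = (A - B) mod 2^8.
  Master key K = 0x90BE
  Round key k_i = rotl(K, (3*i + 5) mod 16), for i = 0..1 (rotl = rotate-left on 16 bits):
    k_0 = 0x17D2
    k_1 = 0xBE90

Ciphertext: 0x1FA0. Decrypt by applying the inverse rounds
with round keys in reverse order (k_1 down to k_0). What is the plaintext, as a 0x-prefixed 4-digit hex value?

0xB624

s_0 = ciphertext = 0x1FA0
s_1 = InvRound(s_0, k_1) = 0x0887
s_2 = InvRound(s_1, k_0) = 0xB624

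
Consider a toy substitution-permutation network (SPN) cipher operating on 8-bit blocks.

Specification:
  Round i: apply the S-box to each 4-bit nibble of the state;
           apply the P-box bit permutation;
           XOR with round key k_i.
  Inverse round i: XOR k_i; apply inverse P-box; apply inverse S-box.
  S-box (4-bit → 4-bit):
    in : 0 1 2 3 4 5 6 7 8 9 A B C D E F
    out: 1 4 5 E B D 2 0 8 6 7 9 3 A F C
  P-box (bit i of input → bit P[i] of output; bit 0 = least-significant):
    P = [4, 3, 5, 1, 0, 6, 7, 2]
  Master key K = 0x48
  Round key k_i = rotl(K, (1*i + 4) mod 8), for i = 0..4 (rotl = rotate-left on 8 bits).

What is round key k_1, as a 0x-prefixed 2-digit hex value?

K = 0x48
k_0 = rotl(K, (1*0+4) mod 8) = rotl(K, 4) = 0x84
k_1 = rotl(K, (1*1+4) mod 8) = rotl(K, 5) = 0x09

0x09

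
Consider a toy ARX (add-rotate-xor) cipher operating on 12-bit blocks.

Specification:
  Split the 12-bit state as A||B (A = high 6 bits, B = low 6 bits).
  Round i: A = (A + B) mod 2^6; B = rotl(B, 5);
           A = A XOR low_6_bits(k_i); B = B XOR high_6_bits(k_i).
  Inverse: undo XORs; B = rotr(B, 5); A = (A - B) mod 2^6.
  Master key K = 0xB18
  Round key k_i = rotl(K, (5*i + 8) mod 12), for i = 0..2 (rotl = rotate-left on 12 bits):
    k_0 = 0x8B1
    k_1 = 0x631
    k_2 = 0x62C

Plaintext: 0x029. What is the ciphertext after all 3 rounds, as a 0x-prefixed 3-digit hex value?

s_0 = plaintext = 0x029
s_1 = Round(s_0, k_0) = 0x616
s_2 = Round(s_1, k_1) = 0x7D3
s_3 = Round(s_2, k_2) = 0x7B1

0x7B1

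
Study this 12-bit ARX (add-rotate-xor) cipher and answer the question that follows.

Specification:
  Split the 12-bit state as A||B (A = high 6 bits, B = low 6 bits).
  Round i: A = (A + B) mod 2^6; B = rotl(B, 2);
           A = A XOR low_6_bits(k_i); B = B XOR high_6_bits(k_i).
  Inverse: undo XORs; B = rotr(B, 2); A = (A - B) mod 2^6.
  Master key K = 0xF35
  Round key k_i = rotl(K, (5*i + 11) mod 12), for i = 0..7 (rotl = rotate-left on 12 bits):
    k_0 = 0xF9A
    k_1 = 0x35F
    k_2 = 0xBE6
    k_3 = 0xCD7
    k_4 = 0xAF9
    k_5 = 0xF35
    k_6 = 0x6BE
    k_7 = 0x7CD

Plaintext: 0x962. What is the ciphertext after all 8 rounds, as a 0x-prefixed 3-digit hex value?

s_0 = plaintext = 0x962
s_1 = Round(s_0, k_0) = 0x774
s_2 = Round(s_1, k_1) = 0x39E
s_3 = Round(s_2, k_2) = 0x296
s_4 = Round(s_3, k_3) = 0xDEA
s_5 = Round(s_4, k_4) = 0x601
s_6 = Round(s_5, k_5) = 0xB38
s_7 = Round(s_6, k_6) = 0x6B9
s_8 = Round(s_7, k_7) = 0x7B8

0x7B8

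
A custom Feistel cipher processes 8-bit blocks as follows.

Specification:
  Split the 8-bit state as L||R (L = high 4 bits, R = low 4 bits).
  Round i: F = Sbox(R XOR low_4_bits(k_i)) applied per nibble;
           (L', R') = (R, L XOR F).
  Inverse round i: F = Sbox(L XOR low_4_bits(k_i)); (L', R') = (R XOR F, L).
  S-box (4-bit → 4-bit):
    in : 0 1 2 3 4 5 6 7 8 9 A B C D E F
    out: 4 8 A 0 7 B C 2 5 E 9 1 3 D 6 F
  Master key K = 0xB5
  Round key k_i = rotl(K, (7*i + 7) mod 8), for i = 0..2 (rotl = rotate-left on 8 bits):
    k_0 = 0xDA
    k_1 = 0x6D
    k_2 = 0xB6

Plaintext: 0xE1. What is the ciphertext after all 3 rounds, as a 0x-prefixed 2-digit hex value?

s_0 = plaintext = 0xE1
s_1 = Round(s_0, k_0) = 0x1F
s_2 = Round(s_1, k_1) = 0xFB
s_3 = Round(s_2, k_2) = 0xB2

0xB2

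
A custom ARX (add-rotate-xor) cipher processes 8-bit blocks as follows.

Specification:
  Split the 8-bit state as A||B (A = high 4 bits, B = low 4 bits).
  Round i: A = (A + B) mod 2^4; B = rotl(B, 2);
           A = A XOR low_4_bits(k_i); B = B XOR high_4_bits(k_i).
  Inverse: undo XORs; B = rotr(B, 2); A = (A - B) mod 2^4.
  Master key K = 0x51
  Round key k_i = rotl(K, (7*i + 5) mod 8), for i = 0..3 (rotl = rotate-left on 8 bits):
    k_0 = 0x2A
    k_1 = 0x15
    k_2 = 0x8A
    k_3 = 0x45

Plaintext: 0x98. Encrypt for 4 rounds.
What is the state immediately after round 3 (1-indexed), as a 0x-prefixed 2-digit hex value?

s_0 = plaintext = 0x98
s_1 = Round(s_0, k_0) = 0xB0
s_2 = Round(s_1, k_1) = 0xE1
s_3 = Round(s_2, k_2) = 0x5C
s_4 = Round(s_3, k_3) = 0x47

0x5C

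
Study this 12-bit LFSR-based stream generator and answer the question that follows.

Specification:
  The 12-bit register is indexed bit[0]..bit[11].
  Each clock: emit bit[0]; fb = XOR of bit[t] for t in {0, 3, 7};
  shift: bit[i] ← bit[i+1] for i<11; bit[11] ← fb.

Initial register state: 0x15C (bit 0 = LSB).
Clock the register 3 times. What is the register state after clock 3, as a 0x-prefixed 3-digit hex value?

0xA2B

reg_0 = 0x15C
clock 1: out=0, reg = 0x8AE
clock 2: out=0, reg = 0x457
clock 3: out=1, reg = 0xA2B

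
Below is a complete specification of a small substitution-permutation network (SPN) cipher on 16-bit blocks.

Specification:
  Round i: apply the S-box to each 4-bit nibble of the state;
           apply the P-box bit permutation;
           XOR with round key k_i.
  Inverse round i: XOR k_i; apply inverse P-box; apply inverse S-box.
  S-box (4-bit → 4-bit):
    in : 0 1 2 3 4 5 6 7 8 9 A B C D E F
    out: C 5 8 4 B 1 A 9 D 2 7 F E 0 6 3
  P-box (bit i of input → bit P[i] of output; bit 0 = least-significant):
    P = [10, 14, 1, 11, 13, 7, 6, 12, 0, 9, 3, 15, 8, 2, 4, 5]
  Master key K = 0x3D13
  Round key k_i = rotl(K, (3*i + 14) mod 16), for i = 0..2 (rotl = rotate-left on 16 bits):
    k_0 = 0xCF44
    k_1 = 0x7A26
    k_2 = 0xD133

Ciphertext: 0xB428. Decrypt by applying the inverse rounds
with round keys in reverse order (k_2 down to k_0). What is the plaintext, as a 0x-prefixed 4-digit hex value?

0x1D8E

s_0 = ciphertext = 0xB428
s_1 = InvRound(s_0, k_2) = 0x115A
s_2 = InvRound(s_1, k_1) = 0xBE16
s_3 = InvRound(s_2, k_0) = 0x1D8E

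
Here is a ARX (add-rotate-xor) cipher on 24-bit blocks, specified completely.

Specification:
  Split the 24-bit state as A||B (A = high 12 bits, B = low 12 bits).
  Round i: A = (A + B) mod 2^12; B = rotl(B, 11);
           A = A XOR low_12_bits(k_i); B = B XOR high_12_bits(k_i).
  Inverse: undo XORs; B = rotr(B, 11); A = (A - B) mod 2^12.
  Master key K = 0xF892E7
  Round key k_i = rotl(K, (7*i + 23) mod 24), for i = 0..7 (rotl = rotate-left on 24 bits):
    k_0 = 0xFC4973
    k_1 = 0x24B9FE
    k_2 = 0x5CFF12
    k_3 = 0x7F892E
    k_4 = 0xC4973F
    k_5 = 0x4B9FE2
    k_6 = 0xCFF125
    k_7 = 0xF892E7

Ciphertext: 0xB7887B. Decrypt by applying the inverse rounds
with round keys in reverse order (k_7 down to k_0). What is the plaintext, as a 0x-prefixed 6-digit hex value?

s_0 = ciphertext = 0xB7887B
s_1 = InvRound(s_0, k_7) = 0x9BBFE4
s_2 = InvRound(s_1, k_6) = 0x268636
s_3 = InvRound(s_2, k_5) = 0x86C51E
s_4 = InvRound(s_3, k_4) = 0xCA42AF
s_5 = InvRound(s_4, k_3) = 0xADCAAE
s_6 = InvRound(s_5, k_2) = 0x70BEC3
s_7 = InvRound(s_6, k_1) = 0x5E4911
s_8 = InvRound(s_7, k_0) = 0xEEDDAA

0xEEDDAA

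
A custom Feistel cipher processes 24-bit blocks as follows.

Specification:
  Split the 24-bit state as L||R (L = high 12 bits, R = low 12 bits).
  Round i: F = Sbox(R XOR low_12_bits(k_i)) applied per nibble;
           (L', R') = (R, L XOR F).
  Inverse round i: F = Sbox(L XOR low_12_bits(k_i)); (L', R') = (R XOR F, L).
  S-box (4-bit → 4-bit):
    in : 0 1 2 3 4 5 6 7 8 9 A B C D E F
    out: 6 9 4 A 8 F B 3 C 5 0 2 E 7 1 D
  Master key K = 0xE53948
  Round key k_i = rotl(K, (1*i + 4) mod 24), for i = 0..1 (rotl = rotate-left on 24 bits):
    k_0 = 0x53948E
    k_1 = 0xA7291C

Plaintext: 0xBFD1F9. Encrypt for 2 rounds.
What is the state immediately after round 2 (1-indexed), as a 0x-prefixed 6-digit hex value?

0x4CE68D

s_0 = plaintext = 0xBFD1F9
s_1 = Round(s_0, k_0) = 0x1F94CE
s_2 = Round(s_1, k_1) = 0x4CE68D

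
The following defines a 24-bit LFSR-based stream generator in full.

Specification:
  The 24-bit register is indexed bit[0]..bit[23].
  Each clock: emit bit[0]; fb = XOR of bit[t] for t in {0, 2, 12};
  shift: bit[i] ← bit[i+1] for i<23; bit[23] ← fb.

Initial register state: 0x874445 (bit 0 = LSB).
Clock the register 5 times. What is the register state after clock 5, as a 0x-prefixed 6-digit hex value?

0x043A22

reg_0 = 0x874445
clock 1: out=1, reg = 0x43A222
clock 2: out=0, reg = 0x21D111
clock 3: out=1, reg = 0x10E888
clock 4: out=0, reg = 0x087444
clock 5: out=0, reg = 0x043A22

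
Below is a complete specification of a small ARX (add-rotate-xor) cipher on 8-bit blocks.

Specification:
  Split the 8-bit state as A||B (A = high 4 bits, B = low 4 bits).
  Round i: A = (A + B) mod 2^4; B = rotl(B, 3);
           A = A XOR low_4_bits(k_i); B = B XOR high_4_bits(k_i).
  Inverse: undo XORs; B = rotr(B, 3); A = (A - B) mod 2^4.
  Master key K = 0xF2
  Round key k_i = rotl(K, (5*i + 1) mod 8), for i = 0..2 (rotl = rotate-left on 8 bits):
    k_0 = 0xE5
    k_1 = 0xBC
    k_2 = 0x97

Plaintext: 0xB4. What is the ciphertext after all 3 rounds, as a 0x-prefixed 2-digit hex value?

0x07

s_0 = plaintext = 0xB4
s_1 = Round(s_0, k_0) = 0xAC
s_2 = Round(s_1, k_1) = 0xAD
s_3 = Round(s_2, k_2) = 0x07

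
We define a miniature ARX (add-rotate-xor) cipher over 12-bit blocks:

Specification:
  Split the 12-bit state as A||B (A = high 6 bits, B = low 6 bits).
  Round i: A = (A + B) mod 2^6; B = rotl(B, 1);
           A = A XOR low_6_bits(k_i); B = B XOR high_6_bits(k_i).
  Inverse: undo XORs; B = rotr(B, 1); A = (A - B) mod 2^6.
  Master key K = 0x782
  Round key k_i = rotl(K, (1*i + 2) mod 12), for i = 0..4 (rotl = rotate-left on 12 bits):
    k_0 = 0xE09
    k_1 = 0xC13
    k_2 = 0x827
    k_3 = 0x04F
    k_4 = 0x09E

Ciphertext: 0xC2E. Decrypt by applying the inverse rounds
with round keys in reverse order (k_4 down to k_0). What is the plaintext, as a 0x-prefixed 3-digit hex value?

0xE49

s_0 = ciphertext = 0xC2E
s_1 = InvRound(s_0, k_4) = 0x616
s_2 = InvRound(s_1, k_3) = 0xB2B
s_3 = InvRound(s_2, k_2) = 0x9A5
s_4 = InvRound(s_3, k_1) = 0x2EA
s_5 = InvRound(s_4, k_0) = 0xE49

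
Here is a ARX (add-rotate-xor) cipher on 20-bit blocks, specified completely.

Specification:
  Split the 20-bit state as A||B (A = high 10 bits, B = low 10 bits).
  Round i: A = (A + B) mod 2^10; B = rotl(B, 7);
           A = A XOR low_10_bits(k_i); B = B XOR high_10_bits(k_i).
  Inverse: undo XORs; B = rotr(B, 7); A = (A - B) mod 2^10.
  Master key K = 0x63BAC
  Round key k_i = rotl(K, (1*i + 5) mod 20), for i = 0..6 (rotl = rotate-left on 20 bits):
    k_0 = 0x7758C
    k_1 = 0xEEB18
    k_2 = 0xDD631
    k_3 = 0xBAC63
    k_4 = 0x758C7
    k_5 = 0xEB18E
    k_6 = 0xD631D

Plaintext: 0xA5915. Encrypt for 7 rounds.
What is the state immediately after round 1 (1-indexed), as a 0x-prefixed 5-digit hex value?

s_0 = plaintext = 0xA5915
s_1 = Round(s_0, k_0) = 0x89F7F
s_2 = Round(s_1, k_1) = 0xAF855
s_3 = Round(s_2, k_2) = 0x489FF
s_4 = Round(s_3, k_3) = 0xD0954
s_5 = Round(s_4, k_4) = 0x147FC
s_6 = Round(s_5, k_5) = 0x70DD3
s_7 = Round(s_6, k_6) = 0x22EE2

0x89F7F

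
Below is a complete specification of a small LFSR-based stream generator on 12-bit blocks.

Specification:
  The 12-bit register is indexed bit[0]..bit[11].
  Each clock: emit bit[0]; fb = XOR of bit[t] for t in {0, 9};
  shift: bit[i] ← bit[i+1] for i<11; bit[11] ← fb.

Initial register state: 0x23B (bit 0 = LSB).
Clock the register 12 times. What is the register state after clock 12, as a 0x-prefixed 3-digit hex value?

0x96A

reg_0 = 0x23B
clock 1: out=1, reg = 0x11D
clock 2: out=1, reg = 0x88E
clock 3: out=0, reg = 0x447
clock 4: out=1, reg = 0xA23
clock 5: out=1, reg = 0x511
clock 6: out=1, reg = 0xA88
clock 7: out=0, reg = 0xD44
clock 8: out=0, reg = 0x6A2
clock 9: out=0, reg = 0xB51
clock 10: out=1, reg = 0x5A8
clock 11: out=0, reg = 0x2D4
clock 12: out=0, reg = 0x96A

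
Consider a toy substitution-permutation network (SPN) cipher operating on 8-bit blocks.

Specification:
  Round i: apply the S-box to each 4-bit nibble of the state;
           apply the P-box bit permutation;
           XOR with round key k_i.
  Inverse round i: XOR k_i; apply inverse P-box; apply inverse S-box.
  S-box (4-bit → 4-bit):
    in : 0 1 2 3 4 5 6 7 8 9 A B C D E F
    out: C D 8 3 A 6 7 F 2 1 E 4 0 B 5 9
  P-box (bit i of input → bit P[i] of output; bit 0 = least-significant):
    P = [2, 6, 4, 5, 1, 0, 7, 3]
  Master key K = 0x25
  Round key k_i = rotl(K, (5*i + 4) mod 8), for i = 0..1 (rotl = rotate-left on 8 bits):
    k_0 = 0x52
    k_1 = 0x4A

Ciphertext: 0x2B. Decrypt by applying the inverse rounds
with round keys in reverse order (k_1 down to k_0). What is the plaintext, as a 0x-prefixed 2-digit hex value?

s_0 = ciphertext = 0x2B
s_1 = InvRound(s_0, k_1) = 0x84
s_2 = InvRound(s_1, k_0) = 0xE6

0xE6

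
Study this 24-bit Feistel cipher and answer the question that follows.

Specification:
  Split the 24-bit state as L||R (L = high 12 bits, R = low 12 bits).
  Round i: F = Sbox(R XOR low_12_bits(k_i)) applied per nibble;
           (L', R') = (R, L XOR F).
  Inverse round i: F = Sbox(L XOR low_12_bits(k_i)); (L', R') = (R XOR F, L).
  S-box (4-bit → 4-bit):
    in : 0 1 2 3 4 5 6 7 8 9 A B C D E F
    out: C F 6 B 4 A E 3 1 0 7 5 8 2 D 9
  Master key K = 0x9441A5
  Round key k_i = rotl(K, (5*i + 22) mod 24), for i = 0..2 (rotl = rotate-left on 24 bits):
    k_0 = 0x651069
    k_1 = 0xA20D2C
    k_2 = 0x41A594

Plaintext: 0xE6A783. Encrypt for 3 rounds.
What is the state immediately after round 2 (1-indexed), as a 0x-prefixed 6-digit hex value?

s_0 = plaintext = 0xE6A783
s_1 = Round(s_0, k_0) = 0x783DBD
s_2 = Round(s_1, k_1) = 0xDBDB8C
s_3 = Round(s_2, k_2) = 0xB8C04C

0xDBDB8C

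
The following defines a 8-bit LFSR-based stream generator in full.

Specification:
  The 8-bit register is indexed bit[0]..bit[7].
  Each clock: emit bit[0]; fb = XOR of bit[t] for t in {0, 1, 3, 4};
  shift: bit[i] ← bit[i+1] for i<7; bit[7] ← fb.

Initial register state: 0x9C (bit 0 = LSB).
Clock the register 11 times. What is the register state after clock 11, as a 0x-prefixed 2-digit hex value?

reg_0 = 0x9C
clock 1: out=0, reg = 0x4E
clock 2: out=0, reg = 0x27
clock 3: out=1, reg = 0x13
clock 4: out=1, reg = 0x89
clock 5: out=1, reg = 0x44
clock 6: out=0, reg = 0x22
clock 7: out=0, reg = 0x91
clock 8: out=1, reg = 0x48
clock 9: out=0, reg = 0xA4
clock 10: out=0, reg = 0x52
clock 11: out=0, reg = 0x29

0x29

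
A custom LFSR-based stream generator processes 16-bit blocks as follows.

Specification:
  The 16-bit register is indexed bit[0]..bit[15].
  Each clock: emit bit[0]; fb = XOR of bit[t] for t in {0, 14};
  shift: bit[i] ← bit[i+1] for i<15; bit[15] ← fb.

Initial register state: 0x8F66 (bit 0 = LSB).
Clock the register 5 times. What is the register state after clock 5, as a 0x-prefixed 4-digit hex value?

0xA47B

reg_0 = 0x8F66
clock 1: out=0, reg = 0x47B3
clock 2: out=1, reg = 0x23D9
clock 3: out=1, reg = 0x91EC
clock 4: out=0, reg = 0x48F6
clock 5: out=0, reg = 0xA47B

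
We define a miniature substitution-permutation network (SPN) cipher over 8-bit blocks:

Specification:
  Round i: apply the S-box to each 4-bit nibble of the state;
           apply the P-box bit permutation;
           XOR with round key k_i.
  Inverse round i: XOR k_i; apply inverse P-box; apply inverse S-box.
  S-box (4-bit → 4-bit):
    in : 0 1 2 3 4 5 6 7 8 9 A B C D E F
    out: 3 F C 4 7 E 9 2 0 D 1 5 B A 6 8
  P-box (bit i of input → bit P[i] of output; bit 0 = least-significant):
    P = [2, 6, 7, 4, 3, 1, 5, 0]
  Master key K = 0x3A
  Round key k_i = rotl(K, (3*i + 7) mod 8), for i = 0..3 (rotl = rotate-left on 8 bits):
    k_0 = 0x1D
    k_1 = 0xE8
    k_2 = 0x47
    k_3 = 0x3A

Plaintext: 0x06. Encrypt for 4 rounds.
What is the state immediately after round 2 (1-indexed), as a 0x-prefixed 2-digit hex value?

s_0 = plaintext = 0x06
s_1 = Round(s_0, k_0) = 0x03
s_2 = Round(s_1, k_1) = 0x62
s_3 = Round(s_2, k_2) = 0xDE
s_4 = Round(s_3, k_3) = 0xF9

0x62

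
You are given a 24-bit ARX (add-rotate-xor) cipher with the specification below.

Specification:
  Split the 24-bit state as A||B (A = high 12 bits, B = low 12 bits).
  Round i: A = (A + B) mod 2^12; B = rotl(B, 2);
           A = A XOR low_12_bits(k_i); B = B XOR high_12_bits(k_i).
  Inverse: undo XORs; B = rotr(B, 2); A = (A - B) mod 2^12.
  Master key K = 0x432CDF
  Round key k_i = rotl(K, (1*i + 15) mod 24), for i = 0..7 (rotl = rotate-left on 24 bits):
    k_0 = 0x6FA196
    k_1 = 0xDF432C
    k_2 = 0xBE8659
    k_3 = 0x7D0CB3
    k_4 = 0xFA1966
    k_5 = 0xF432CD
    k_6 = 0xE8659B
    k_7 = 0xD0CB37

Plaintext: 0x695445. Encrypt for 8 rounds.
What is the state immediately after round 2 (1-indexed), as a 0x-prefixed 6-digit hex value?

0x017249

s_0 = plaintext = 0x695445
s_1 = Round(s_0, k_0) = 0xB4C7EF
s_2 = Round(s_1, k_1) = 0x017249
s_3 = Round(s_2, k_2) = 0x4392CC
s_4 = Round(s_3, k_3) = 0xBB6CE0
s_5 = Round(s_4, k_4) = 0x1F0C22
s_6 = Round(s_5, k_5) = 0xCDFFC8
s_7 = Round(s_6, k_6) = 0x93C1A5
s_8 = Round(s_7, k_7) = 0x1D6B98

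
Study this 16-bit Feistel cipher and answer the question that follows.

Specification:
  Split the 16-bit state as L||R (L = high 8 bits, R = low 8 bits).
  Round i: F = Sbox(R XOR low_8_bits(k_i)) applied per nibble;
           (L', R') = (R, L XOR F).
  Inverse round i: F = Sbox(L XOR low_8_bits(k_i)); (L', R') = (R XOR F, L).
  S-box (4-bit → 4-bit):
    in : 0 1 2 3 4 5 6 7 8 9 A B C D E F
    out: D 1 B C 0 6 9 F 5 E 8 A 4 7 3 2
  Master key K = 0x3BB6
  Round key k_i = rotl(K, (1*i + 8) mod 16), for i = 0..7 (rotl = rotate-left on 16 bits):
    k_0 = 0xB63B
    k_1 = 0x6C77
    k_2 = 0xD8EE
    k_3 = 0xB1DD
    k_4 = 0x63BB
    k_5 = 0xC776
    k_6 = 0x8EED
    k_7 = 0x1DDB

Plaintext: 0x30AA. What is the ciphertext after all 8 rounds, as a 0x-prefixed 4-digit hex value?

s_0 = plaintext = 0x30AA
s_1 = Round(s_0, k_0) = 0xAAD1
s_2 = Round(s_1, k_1) = 0xD123
s_3 = Round(s_2, k_2) = 0x2396
s_4 = Round(s_3, k_3) = 0x9629
s_5 = Round(s_4, k_4) = 0x297D
s_6 = Round(s_5, k_5) = 0x7DF3
s_7 = Round(s_6, k_6) = 0xF36E
s_8 = Round(s_7, k_7) = 0x6E55

0x6E55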